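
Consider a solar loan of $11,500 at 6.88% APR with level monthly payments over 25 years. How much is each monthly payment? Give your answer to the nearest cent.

$80.40

At 6.88% the monthly rate is 0.0057333, so the payment is 11,500 × 0.0057333 / (1 − 1.0057333^−300) = $80.40.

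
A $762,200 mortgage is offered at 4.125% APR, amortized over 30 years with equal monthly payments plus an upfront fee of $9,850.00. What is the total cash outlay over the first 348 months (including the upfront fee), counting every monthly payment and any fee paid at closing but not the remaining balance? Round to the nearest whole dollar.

$1,295,362

Monthly rate = 4.125%/12 = 0.0034375; payment = 762,200 × 0.0034375 / (1 − (1+0.0034375)^−360) = $3,694.00.
Total outlay = 348 × $3,694.00 + $9,850.00 = $1,295,362.00.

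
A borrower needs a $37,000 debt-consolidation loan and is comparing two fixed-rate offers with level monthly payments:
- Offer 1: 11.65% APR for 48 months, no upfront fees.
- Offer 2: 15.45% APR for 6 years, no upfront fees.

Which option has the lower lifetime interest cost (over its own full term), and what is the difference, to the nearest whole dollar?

Offer 1 by $10,519

Offer 1: at 11.65% the monthly rate is 0.0097083, so the payment is 37,000 × 0.0097083 / (1 − 1.0097083^−48) = $968.01.
Total interest on Offer 1 = 48 × $968.01 − $37,000 = $9,464.48.
Offer 2: monthly rate = 15.45%/12 = 0.0128750; payment = 37,000 × 0.0128750 / (1 − (1+0.0128750)^−72) = $791.44.
Total interest on Offer 2 = 72 × $791.44 − $37,000 = $19,983.68.
Offer 1 is lower by $10,519.20.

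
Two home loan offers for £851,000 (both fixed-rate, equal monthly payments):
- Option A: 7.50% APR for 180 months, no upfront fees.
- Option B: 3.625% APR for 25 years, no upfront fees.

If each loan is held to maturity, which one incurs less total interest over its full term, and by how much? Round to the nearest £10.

Option B by £124,730

Option A: at 7.50% the monthly rate is 0.0062500, so the payment is 851,000 × 0.0062500 / (1 − 1.0062500^−180) = £7,888.88.
Total interest on Option A = 180 × £7,888.88 − £851,000 = £568,998.40.
Option B: monthly rate = 3.625%/12 = 0.0030208; payment = 851,000 × 0.0030208 / (1 − (1+0.0030208)^−300) = £4,317.57.
Total interest on Option B = 300 × £4,317.57 − £851,000 = £444,271.00.
Option B is lower by £124,727.40.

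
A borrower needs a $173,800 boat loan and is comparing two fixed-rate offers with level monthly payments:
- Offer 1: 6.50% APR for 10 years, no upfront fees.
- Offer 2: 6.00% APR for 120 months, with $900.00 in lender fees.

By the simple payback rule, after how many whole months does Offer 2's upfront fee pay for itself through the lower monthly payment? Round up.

Offer 1: monthly rate = 6.5%/12 = 0.0054167; payment = 173,800 × 0.0054167 / (1 − (1+0.0054167)^−120) = $1,973.46.
Offer 2: at 6.00% the monthly rate is 0.0050000, so the payment is 173,800 × 0.0050000 / (1 − 1.0050000^−120) = $1,929.54.
Monthly savings = $1,973.46 − $1,929.54 = $43.92.
Break-even = $900.00 / $43.92 = 20.49 → 21 months.

21 months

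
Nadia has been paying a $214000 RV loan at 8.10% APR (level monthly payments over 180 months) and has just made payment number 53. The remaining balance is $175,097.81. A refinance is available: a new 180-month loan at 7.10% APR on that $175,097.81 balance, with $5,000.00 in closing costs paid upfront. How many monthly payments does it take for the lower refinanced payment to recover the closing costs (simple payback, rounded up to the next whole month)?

Current payment = 214,000 × 8.1%/12 / (1 − (1+0.0067500)^−180) = $2,057.47.
Refinanced payment = 175,097.81 × 0.0059167 / (1 − (1+0.0059167)^−180) = $1,583.63.
Monthly savings = $2,057.47 − $1,583.63 = $473.84.
Break-even = $5,000.00 / $473.84 = 10.55 → 11 months.

11 months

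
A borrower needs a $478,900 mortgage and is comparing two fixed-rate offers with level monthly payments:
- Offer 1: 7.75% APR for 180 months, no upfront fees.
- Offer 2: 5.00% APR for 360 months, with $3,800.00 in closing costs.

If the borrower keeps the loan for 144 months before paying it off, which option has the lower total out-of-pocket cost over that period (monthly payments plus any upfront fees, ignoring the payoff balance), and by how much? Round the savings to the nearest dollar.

Offer 1: at 7.75% the monthly rate is 0.0064583, so the payment is 478,900 × 0.0064583 / (1 − 1.0064583^−180) = $4,507.77.
Offer 2: at 5.00% the monthly rate is 0.0041667, so the payment is 478,900 × 0.0041667 / (1 − 1.0041667^−360) = $2,570.84.
Over 144 months: Offer 1 costs 144 × $4,507.77 = $649,118.88; Offer 2 costs 144 × $2,570.84 + $3,800.00 = $374,000.96.
Offer 2 is cheaper by $649,118.88 − $374,000.96 = $275,117.92.

Offer 2 by $275,118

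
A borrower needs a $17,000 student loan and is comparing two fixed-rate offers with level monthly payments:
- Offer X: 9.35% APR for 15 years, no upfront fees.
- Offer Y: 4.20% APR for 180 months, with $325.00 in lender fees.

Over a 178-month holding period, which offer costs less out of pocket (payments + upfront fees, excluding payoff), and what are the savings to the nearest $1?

Offer Y by $8,312

Offer X: at 9.35% the monthly rate is 0.0077917, so the payment is 17,000 × 0.0077917 / (1 − 1.0077917^−180) = $175.98.
Offer Y: monthly rate = 4.2%/12 = 0.0035000; payment = 17,000 × 0.0035000 / (1 − (1+0.0035000)^−180) = $127.46.
Over 178 months: Offer X costs 178 × $175.98 = $31,324.44; Offer Y costs 178 × $127.46 + $325.00 = $23,012.88.
Offer Y is cheaper by $31,324.44 − $23,012.88 = $8,311.56.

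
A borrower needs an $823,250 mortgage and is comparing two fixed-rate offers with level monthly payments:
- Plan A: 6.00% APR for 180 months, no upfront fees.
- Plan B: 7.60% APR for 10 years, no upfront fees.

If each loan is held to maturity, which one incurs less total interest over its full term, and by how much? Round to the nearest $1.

Plan B by $72,652

Plan A: at 6.00% the monthly rate is 0.0050000, so the payment is 823,250 × 0.0050000 / (1 − 1.0050000^−180) = $6,947.05.
Total interest on Plan A = 180 × $6,947.05 − $823,250 = $427,219.00.
Plan B: monthly rate = 7.6%/12 = 0.0063333; payment = 823,250 × 0.0063333 / (1 − (1+0.0063333)^−120) = $9,815.14.
Total interest on Plan B = 120 × $9,815.14 − $823,250 = $354,566.80.
Plan B is lower by $72,652.20.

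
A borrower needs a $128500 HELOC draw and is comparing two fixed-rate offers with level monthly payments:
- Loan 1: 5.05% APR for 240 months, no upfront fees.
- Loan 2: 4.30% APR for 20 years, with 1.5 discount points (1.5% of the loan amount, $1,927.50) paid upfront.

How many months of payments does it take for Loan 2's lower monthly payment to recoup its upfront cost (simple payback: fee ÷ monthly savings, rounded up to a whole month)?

37 months

Loan 1: monthly rate = 5.05%/12 = 0.0042083; payment = 128,500 × 0.0042083 / (1 − (1+0.0042083)^−240) = $851.60.
Loan 2: monthly rate = 4.3%/12 = 0.0035833; payment = 128,500 × 0.0035833 / (1 − (1+0.0035833)^−240) = $799.15.
Monthly savings = $851.60 − $799.15 = $52.45.
Break-even = $1,927.50 / $52.45 = 36.75 → 37 months.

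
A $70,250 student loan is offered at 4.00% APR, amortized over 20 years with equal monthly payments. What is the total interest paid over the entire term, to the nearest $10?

$31,920

Monthly rate = 4%/12 = 0.0033333; payment = 70,250 × 0.0033333 / (1 − (1+0.0033333)^−240) = $425.70.
Total paid = 240 × $425.70 = $102,168.00; interest = $102,168.00 − $70,250 = $31,918.00.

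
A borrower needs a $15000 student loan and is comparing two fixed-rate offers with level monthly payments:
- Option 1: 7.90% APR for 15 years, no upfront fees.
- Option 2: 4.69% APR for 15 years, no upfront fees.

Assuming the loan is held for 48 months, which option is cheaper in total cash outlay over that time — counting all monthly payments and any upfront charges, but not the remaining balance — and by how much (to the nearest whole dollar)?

Option 1: at 7.90% the monthly rate is 0.0065833, so the payment is 15,000 × 0.0065833 / (1 − 1.0065833^−180) = $142.48.
Option 2: at 4.69% the monthly rate is 0.0039083, so the payment is 15,000 × 0.0039083 / (1 − 1.0039083^−180) = $116.21.
Over 48 months: Option 1 costs 48 × $142.48 = $6,839.04; Option 2 costs 48 × $116.21 = $5,578.08.
Option 2 is cheaper by $6,839.04 − $5,578.08 = $1,260.96.

Option 2 by $1,261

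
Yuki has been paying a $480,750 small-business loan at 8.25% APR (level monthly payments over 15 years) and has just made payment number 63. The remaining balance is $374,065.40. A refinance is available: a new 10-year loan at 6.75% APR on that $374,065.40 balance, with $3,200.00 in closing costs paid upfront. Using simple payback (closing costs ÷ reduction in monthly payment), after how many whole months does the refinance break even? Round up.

9 months

Current payment = 480,750 × 8.25%/12 / (1 − (1+0.0068750)^−180) = $4,663.95.
Refinanced payment = 374,065.40 × 0.0056250 / (1 − (1+0.0056250)^−120) = $4,295.17.
Monthly savings = $4,663.95 − $4,295.17 = $368.78.
Break-even = $3,200.00 / $368.78 = 8.68 → 9 months.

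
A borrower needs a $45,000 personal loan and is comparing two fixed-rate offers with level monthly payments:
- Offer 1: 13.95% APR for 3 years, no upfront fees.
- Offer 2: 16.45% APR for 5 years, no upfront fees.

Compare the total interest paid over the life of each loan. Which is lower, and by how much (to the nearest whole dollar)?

Offer 1 by $10,978

Offer 1: monthly rate = 13.95%/12 = 0.0116250; payment = 45,000 × 0.0116250 / (1 − (1+0.0116250)^−36) = $1,536.90.
Total interest on Offer 1 = 36 × $1,536.90 − $45,000 = $10,328.40.
Offer 2: at 16.45% the monthly rate is 0.0137083, so the payment is 45,000 × 0.0137083 / (1 − 1.0137083^−60) = $1,105.10.
Total interest on Offer 2 = 60 × $1,105.10 − $45,000 = $21,306.00.
Offer 1 is lower by $10,977.60.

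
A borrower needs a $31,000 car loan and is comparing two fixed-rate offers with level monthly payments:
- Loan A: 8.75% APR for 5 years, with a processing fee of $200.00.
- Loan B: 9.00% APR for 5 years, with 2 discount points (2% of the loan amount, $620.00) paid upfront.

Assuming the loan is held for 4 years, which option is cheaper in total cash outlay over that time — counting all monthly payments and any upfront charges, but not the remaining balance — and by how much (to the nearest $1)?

Loan A: at 8.75% the monthly rate is 0.0072917, so the payment is 31,000 × 0.0072917 / (1 − 1.0072917^−60) = $639.75.
Loan B: monthly rate = 9%/12 = 0.0075000; payment = 31,000 × 0.0075000 / (1 − (1+0.0075000)^−60) = $643.51.
Over 48 months: Loan A costs 48 × $639.75 + $200.00 = $30,908.00; Loan B costs 48 × $643.51 + $620.00 = $31,508.48.
Loan A is cheaper by $31,508.48 − $30,908.00 = $600.48.

Loan A by $600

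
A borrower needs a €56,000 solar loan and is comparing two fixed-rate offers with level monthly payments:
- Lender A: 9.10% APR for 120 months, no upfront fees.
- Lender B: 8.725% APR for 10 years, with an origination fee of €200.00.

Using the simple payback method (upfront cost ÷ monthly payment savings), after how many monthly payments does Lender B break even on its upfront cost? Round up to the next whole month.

Lender A: monthly rate = 9.1%/12 = 0.0075833; payment = 56,000 × 0.0075833 / (1 − (1+0.0075833)^−120) = €712.42.
Lender B: monthly rate = 8.725%/12 = 0.0072708; payment = 56,000 × 0.0072708 / (1 − (1+0.0072708)^−120) = €701.08.
Monthly savings = €712.42 − €701.08 = €11.34.
Break-even = €200.00 / €11.34 = 17.64 → 18 months.

18 months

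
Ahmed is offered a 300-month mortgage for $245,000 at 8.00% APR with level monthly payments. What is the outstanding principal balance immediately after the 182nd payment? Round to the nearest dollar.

$154,145

With monthly rate i = 8%/12 = 0.0066667, the balance after k of n payments is P · [(1+i)^n − (1+i)^k] / [(1+i)^n − 1].
(1+0.0066667)^300 = 7.34017596 and (1+0.0066667)^182 = 3.35116074, so the balance is 245,000 × (7.34017596 − 3.35116074) / (7.34017596 − 1) = $154,145.36.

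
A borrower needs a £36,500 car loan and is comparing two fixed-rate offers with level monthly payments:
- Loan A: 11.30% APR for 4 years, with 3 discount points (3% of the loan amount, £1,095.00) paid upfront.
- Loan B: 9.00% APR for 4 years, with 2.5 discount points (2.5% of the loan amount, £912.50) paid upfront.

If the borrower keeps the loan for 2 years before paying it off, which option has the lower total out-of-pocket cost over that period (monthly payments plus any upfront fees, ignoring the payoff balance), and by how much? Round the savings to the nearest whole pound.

Loan B by £1,152

Loan A: at 11.30% the monthly rate is 0.0094167, so the payment is 36,500 × 0.0094167 / (1 − 1.0094167^−48) = £948.69.
Loan B: at 9.00% the monthly rate is 0.0075000, so the payment is 36,500 × 0.0075000 / (1 − 1.0075000^−48) = £908.30.
Over 24 months: Loan A costs 24 × £948.69 + £1,095.00 = £23,863.56; Loan B costs 24 × £908.30 + £912.50 = £22,711.70.
Loan B is cheaper by £23,863.56 − £22,711.70 = £1,151.86.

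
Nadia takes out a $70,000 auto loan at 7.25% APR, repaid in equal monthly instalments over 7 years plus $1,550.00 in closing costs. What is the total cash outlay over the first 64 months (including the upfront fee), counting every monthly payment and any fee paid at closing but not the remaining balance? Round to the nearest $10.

$69,710

At 7.25% the monthly rate is 0.0060417, so the payment is 70,000 × 0.0060417 / (1 − 1.0060417^−84) = $1,065.06.
Total outlay = 64 × $1,065.06 + $1,550.00 = $69,713.84.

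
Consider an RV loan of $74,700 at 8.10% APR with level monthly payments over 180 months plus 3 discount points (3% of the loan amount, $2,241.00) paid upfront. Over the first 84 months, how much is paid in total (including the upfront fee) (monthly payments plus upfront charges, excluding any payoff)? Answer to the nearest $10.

$62,570

At 8.10% the monthly rate is 0.0067500, so the payment is 74,700 × 0.0067500 / (1 − 1.0067500^−180) = $718.19.
Total outlay = 84 × $718.19 + $2,241.00 = $62,568.96.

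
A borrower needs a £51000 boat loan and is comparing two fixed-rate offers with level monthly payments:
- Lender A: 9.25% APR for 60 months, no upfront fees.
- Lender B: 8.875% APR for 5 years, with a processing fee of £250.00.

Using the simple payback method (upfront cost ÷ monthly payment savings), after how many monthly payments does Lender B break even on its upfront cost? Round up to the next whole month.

Lender A: at 9.25% the monthly rate is 0.0077083, so the payment is 51,000 × 0.0077083 / (1 − 1.0077083^−60) = £1,064.87.
Lender B: at 8.875% the monthly rate is 0.0073958, so the payment is 51,000 × 0.0073958 / (1 − 1.0073958^−60) = £1,055.58.
Monthly savings = £1,064.87 − £1,055.58 = £9.29.
Break-even = £250.00 / £9.29 = 26.91 → 27 months.

27 months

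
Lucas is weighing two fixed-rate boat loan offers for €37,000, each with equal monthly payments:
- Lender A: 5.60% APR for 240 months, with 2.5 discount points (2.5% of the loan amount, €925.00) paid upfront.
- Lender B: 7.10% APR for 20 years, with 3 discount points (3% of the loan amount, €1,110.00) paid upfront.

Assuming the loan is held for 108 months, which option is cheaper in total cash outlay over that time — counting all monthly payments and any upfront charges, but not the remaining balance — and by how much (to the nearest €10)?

Lender A: at 5.60% the monthly rate is 0.0046667, so the payment is 37,000 × 0.0046667 / (1 − 1.0046667^−240) = €256.61.
Lender B: at 7.10% the monthly rate is 0.0059167, so the payment is 37,000 × 0.0059167 / (1 − 1.0059167^−240) = €289.09.
Over 108 months: Lender A costs 108 × €256.61 + €925.00 = €28,638.88; Lender B costs 108 × €289.09 + €1,110.00 = €32,331.72.
Lender A is cheaper by €32,331.72 − €28,638.88 = €3,692.84.

Lender A by €3,690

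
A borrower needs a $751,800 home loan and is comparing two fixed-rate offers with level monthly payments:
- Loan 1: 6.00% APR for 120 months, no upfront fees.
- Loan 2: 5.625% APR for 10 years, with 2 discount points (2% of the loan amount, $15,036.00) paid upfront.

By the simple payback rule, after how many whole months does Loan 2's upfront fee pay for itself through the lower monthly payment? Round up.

107 months

Loan 1: monthly rate = 6%/12 = 0.0050000; payment = 751,800 × 0.0050000 / (1 − (1+0.0050000)^−120) = $8,346.52.
Loan 2: at 5.625% the monthly rate is 0.0046875, so the payment is 751,800 × 0.0046875 / (1 − 1.0046875^−120) = $8,205.65.
Monthly savings = $8,346.52 − $8,205.65 = $140.87.
Break-even = $15,036.00 / $140.87 = 106.74 → 107 months.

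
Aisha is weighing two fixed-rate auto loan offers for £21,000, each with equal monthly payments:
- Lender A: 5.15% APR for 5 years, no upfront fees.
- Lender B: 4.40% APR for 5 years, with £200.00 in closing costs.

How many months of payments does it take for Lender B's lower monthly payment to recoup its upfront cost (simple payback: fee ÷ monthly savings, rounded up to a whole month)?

Lender A: monthly rate = 5.15%/12 = 0.0042917; payment = 21,000 × 0.0042917 / (1 − (1+0.0042917)^−60) = £397.74.
Lender B: at 4.40% the monthly rate is 0.0036667, so the payment is 21,000 × 0.0036667 / (1 − 1.0036667^−60) = £390.55.
Monthly savings = £397.74 − £390.55 = £7.19.
Break-even = £200.00 / £7.19 = 27.82 → 28 months.

28 months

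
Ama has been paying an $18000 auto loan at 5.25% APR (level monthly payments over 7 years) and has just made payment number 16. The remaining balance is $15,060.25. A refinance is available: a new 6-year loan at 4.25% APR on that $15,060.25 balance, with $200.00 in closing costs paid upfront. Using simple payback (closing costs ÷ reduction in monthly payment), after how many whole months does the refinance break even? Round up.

Current payment = 18,000 × 5.25%/12 / (1 − (1+0.0043750)^−84) = $256.53.
Refinanced payment = 15,060.25 × 0.0035417 / (1 − (1+0.0035417)^−72) = $237.34.
Monthly savings = $256.53 − $237.34 = $19.19.
Break-even = $200.00 / $19.19 = 10.42 → 11 months.

11 months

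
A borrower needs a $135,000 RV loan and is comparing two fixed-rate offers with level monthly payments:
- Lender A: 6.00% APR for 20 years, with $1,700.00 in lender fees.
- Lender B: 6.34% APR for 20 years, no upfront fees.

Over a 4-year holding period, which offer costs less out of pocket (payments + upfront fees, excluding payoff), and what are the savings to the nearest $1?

Lender B by $420

Lender A: monthly rate = 6%/12 = 0.0050000; payment = 135,000 × 0.0050000 / (1 − (1+0.0050000)^−240) = $967.18.
Lender B: at 6.34% the monthly rate is 0.0052833, so the payment is 135,000 × 0.0052833 / (1 − 1.0052833^−240) = $993.85.
Over 48 months: Lender A costs 48 × $967.18 + $1,700.00 = $48,124.64; Lender B costs 48 × $993.85 = $47,704.80.
Lender B is cheaper by $48,124.64 − $47,704.80 = $419.84.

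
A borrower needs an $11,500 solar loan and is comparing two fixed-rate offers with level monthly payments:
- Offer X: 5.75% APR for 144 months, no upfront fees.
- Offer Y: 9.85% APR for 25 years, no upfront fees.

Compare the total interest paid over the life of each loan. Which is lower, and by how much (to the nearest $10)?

Offer X by $15,040

Offer X: at 5.75% the monthly rate is 0.0047917, so the payment is 11,500 × 0.0047917 / (1 − 1.0047917^−144) = $110.74.
Total interest on Offer X = 144 × $110.74 − $11,500 = $4,446.56.
Offer Y: monthly rate = 9.85%/12 = 0.0082083; payment = 11,500 × 0.0082083 / (1 − (1+0.0082083)^−300) = $103.29.
Total interest on Offer Y = 300 × $103.29 − $11,500 = $19,487.00.
Offer X is lower by $15,040.44.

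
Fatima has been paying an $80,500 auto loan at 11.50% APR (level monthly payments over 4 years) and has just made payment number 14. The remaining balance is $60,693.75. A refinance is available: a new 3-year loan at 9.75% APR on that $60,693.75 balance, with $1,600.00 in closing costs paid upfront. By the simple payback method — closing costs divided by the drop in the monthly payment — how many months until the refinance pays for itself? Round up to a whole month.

Current payment = 80,500 × 11.5%/12 / (1 − (1+0.0095833)^−48) = $2,100.17.
Refinanced payment = 60,693.75 × 0.0081250 / (1 − (1+0.0081250)^−36) = $1,951.30.
Monthly savings = $2,100.17 − $1,951.30 = $148.87.
Break-even = $1,600.00 / $148.87 = 10.75 → 11 months.

11 months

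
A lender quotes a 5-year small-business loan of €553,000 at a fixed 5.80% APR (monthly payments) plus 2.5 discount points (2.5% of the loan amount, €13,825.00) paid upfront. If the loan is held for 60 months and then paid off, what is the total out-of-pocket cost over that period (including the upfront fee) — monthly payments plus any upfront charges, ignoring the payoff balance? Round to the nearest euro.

€652,206

At 5.80% the monthly rate is 0.0048333, so the payment is 553,000 × 0.0048333 / (1 − 1.0048333^−60) = €10,639.69.
Total outlay = 60 × €10,639.69 + €13,825.00 = €652,206.40.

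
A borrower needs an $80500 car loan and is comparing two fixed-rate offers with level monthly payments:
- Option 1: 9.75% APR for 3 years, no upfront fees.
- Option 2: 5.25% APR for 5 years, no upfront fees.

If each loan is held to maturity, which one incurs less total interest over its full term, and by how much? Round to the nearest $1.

Option 2 by $1,468

Option 1: at 9.75% the monthly rate is 0.0081250, so the payment is 80,500 × 0.0081250 / (1 − 1.0081250^−36) = $2,588.07.
Total interest on Option 1 = 36 × $2,588.07 − $80,500 = $12,670.52.
Option 2: monthly rate = 5.25%/12 = 0.0043750; payment = 80,500 × 0.0043750 / (1 − (1+0.0043750)^−60) = $1,528.37.
Total interest on Option 2 = 60 × $1,528.37 − $80,500 = $11,202.20.
Option 2 is lower by $1,468.32.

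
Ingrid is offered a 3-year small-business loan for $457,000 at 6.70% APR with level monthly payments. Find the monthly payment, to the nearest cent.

Monthly rate = 6.7%/12 = 0.0055833; payment = 457,000 × 0.0055833 / (1 − (1+0.0055833)^−36) = $14,048.23.

$14,048.23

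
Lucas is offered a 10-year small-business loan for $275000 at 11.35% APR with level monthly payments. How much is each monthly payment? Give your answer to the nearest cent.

$3,842.81

Monthly rate = 11.35%/12 = 0.0094583; payment = 275,000 × 0.0094583 / (1 − (1+0.0094583)^−120) = $3,842.81.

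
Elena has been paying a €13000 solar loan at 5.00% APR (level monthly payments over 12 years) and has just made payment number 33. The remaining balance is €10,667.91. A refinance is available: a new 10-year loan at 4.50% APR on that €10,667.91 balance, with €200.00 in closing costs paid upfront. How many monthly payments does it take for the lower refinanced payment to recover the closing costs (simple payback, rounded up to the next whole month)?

21 months

Current payment = 13,000 × 5%/12 / (1 − (1+0.0041667)^−144) = €120.24.
Refinanced payment = 10,667.91 × 0.0037500 / (1 − (1+0.0037500)^−120) = €110.56.
Monthly savings = €120.24 − €110.56 = €9.68.
Break-even = €200.00 / €9.68 = 20.66 → 21 months.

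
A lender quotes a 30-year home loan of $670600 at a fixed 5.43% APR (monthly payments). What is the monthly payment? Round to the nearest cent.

Monthly rate = 5.43%/12 = 0.0045250; payment = 670,600 × 0.0045250 / (1 − (1+0.0045250)^−360) = $3,778.19.

$3,778.19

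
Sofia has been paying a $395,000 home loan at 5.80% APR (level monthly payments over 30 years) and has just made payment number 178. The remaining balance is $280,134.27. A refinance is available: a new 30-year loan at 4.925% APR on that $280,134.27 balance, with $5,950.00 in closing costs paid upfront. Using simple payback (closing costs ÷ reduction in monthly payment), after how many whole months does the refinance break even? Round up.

Current payment = 395,000 × 5.8%/12 / (1 − (1+0.0048333)^−360) = $2,317.67.
Refinanced payment = 280,134.27 × 0.0041042 / (1 − (1+0.0041042)^−360) = $1,491.01.
Monthly savings = $2,317.67 − $1,491.01 = $826.66.
Break-even = $5,950.00 / $826.66 = 7.20 → 8 months.

8 months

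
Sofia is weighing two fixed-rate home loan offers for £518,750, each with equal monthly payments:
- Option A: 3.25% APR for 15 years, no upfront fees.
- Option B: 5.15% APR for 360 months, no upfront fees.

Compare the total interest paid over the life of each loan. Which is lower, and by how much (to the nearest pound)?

Option A by £363,587

Option A: at 3.25% the monthly rate is 0.0027083, so the payment is 518,750 × 0.0027083 / (1 − 1.0027083^−180) = £3,645.09.
Total interest on Option A = 180 × £3,645.09 − £518,750 = £137,366.20.
Option B: monthly rate = 5.15%/12 = 0.0042917; payment = 518,750 × 0.0042917 / (1 − (1+0.0042917)^−360) = £2,832.51.
Total interest on Option B = 360 × £2,832.51 − £518,750 = £500,953.60.
Option A is lower by £363,587.40.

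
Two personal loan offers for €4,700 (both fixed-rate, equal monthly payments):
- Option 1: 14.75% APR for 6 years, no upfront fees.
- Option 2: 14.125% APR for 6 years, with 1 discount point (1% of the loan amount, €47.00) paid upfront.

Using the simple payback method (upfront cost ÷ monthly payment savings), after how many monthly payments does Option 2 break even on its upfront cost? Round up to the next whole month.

30 months

Option 1: monthly rate = 14.75%/12 = 0.0122917; payment = 4,700 × 0.0122917 / (1 − (1+0.0122917)^−72) = €98.74.
Option 2: at 14.125% the monthly rate is 0.0117708, so the payment is 4,700 × 0.0117708 / (1 − 1.0117708^−72) = €97.16.
Monthly savings = €98.74 − €97.16 = €1.58.
Break-even = €47.00 / €1.58 = 29.75 → 30 months.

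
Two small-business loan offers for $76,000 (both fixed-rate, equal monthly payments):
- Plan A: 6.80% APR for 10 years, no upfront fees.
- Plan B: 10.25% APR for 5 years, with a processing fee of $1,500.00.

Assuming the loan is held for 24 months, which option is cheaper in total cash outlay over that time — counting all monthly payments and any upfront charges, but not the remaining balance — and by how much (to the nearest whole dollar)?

Plan A by $19,489

Plan A: monthly rate = 6.8%/12 = 0.0056667; payment = 76,000 × 0.0056667 / (1 − (1+0.0056667)^−120) = $874.61.
Plan B: at 10.25% the monthly rate is 0.0085417, so the payment is 76,000 × 0.0085417 / (1 − 1.0085417^−60) = $1,624.14.
Over 24 months: Plan A costs 24 × $874.61 = $20,990.64; Plan B costs 24 × $1,624.14 + $1,500.00 = $40,479.36.
Plan A is cheaper by $40,479.36 − $20,990.64 = $19,488.72.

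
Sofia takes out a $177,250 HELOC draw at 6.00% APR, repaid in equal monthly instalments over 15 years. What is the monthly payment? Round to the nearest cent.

$1,495.74

At 6.00% the monthly rate is 0.0050000, so the payment is 177,250 × 0.0050000 / (1 − 1.0050000^−180) = $1,495.74.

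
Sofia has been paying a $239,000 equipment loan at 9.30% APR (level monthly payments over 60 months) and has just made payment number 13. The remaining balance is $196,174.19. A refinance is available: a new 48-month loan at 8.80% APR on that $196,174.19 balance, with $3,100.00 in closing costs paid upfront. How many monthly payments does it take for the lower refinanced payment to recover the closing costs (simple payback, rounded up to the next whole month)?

24 months

Current payment = 239,000 × 9.3%/12 / (1 − (1+0.0077500)^−60) = $4,996.12.
Refinanced payment = 196,174.19 × 0.0073333 / (1 − (1+0.0073333)^−48) = $4,863.19.
Monthly savings = $4,996.12 − $4,863.19 = $132.93.
Break-even = $3,100.00 / $132.93 = 23.32 → 24 months.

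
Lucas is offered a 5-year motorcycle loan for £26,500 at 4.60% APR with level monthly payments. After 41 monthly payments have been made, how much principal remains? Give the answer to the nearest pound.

£9,058

With monthly rate i = 4.6%/12 = 0.0038333, the balance after k of n payments is P · [(1+i)^n − (1+i)^k] / [(1+i)^n − 1].
(1+0.0038333)^60 = 1.25804671 and (1+0.0038333)^41 = 1.16983908, so the balance is 26,500 × (1.25804671 − 1.16983908) / (1.25804671 − 1) = £9,058.45.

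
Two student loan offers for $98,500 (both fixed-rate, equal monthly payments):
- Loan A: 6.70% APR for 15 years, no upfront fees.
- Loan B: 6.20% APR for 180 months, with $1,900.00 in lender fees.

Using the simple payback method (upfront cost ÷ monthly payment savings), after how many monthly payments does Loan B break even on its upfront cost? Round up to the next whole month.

71 months

Loan A: monthly rate = 6.7%/12 = 0.0055833; payment = 98,500 × 0.0055833 / (1 − (1+0.0055833)^−180) = $868.91.
Loan B: monthly rate = 6.2%/12 = 0.0051667; payment = 98,500 × 0.0051667 / (1 − (1+0.0051667)^−180) = $841.88.
Monthly savings = $868.91 − $841.88 = $27.03.
Break-even = $1,900.00 / $27.03 = 70.29 → 71 months.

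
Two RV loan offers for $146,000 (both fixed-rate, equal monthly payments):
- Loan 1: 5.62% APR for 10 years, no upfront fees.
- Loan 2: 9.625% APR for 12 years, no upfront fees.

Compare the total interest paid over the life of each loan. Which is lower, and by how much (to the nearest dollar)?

Loan 1 by $55,538

Loan 1: monthly rate = 5.62%/12 = 0.0046833; payment = 146,000 × 0.0046833 / (1 − (1+0.0046833)^−120) = $1,593.18.
Total interest on Loan 1 = 120 × $1,593.18 − $146,000 = $45,181.60.
Loan 2: monthly rate = 9.625%/12 = 0.0080208; payment = 146,000 × 0.0080208 / (1 − (1+0.0080208)^−144) = $1,713.33.
Total interest on Loan 2 = 144 × $1,713.33 − $146,000 = $100,719.52.
Loan 1 is lower by $55,537.92.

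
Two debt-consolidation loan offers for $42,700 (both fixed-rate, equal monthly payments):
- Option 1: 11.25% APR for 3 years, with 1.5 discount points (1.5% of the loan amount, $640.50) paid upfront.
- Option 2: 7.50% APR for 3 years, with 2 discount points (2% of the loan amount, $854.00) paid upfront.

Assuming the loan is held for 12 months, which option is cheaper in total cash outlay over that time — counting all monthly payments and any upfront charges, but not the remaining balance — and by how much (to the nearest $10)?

Option 2 by $680

Option 1: monthly rate = 11.25%/12 = 0.0093750; payment = 42,700 × 0.0093750 / (1 − (1+0.0093750)^−36) = $1,403.00.
Option 2: at 7.50% the monthly rate is 0.0062500, so the payment is 42,700 × 0.0062500 / (1 − 1.0062500^−36) = $1,328.24.
Over 12 months: Option 1 costs 12 × $1,403.00 + $640.50 = $17,476.50; Option 2 costs 12 × $1,328.24 + $854.00 = $16,792.88.
Option 2 is cheaper by $17,476.50 − $16,792.88 = $683.62.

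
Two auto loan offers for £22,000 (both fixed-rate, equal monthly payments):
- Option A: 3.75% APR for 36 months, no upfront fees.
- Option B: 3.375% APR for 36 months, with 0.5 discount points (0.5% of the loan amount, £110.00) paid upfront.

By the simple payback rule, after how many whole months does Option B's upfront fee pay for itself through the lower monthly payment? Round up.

31 months

Option A: monthly rate = 3.75%/12 = 0.0031250; payment = 22,000 × 0.0031250 / (1 − (1+0.0031250)^−36) = £647.08.
Option B: at 3.375% the monthly rate is 0.0028125, so the payment is 22,000 × 0.0028125 / (1 − 1.0028125^−36) = £643.43.
Monthly savings = £647.08 − £643.43 = £3.65.
Break-even = £110.00 / £3.65 = 30.14 → 31 months.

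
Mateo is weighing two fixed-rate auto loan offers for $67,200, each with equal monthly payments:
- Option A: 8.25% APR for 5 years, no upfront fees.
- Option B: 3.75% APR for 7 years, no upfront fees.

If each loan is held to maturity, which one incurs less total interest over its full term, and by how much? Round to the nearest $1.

Option A: monthly rate = 8.25%/12 = 0.0068750; payment = 67,200 × 0.0068750 / (1 − (1+0.0068750)^−60) = $1,370.63.
Total interest on Option A = 60 × $1,370.63 − $67,200 = $15,037.80.
Option B: at 3.75% the monthly rate is 0.0031250, so the payment is 67,200 × 0.0031250 / (1 − 1.0031250^−84) = $910.83.
Total interest on Option B = 84 × $910.83 − $67,200 = $9,309.72.
Option B is lower by $5,728.08.

Option B by $5,728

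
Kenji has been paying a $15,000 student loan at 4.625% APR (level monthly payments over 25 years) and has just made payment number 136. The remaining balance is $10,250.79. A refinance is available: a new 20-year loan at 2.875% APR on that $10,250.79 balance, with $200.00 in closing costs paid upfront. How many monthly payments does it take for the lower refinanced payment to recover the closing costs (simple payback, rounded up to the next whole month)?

Current payment = 15,000 × 4.625%/12 / (1 − (1+0.0038542)^−300) = $84.44.
Refinanced payment = 10,250.79 × 0.0023958 / (1 − (1+0.0023958)^−240) = $56.21.
Monthly savings = $84.44 − $56.21 = $28.23.
Break-even = $200.00 / $28.23 = 7.08 → 8 months.

8 months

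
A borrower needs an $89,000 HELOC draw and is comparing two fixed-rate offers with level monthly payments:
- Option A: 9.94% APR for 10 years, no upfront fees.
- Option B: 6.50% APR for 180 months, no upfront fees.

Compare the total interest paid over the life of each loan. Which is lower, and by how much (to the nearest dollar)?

Option B by $1,231

Option A: monthly rate = 9.94%/12 = 0.0082833; payment = 89,000 × 0.0082833 / (1 − (1+0.0082833)^−120) = $1,173.19.
Total interest on Option A = 120 × $1,173.19 − $89,000 = $51,782.80.
Option B: monthly rate = 6.5%/12 = 0.0054167; payment = 89,000 × 0.0054167 / (1 − (1+0.0054167)^−180) = $775.29.
Total interest on Option B = 180 × $775.29 − $89,000 = $50,552.20.
Option B is lower by $1,230.60.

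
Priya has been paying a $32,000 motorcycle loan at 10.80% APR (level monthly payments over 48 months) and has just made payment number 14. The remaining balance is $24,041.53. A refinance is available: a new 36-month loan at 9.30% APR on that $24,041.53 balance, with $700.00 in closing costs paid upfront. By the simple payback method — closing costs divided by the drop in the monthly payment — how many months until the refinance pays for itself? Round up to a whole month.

13 months

Current payment = 32,000 × 10.8%/12 / (1 − (1+0.0090000)^−48) = $823.95.
Refinanced payment = 24,041.53 × 0.0077500 / (1 − (1+0.0077500)^−36) = $767.88.
Monthly savings = $823.95 − $767.88 = $56.07.
Break-even = $700.00 / $56.07 = 12.48 → 13 months.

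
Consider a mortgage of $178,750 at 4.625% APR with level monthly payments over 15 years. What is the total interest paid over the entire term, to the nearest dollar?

Monthly rate = 4.625%/12 = 0.0038542; payment = 178,750 × 0.0038542 / (1 − (1+0.0038542)^−180) = $1,378.87.
Total paid = 180 × $1,378.87 = $248,196.60; interest = $248,196.60 − $178,750 = $69,446.60.

$69,447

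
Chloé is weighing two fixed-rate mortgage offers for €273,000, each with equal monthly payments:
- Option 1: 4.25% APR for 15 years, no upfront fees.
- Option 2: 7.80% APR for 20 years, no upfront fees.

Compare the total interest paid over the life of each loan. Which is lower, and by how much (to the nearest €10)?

Option 1: at 4.25% the monthly rate is 0.0035417, so the payment is 273,000 × 0.0035417 / (1 − 1.0035417^−180) = €2,053.72.
Total interest on Option 1 = 180 × €2,053.72 − €273,000 = €96,669.60.
Option 2: monthly rate = 7.8%/12 = 0.0065000; payment = 273,000 × 0.0065000 / (1 − (1+0.0065000)^−240) = €2,249.62.
Total interest on Option 2 = 240 × €2,249.62 − €273,000 = €266,908.80.
Option 1 is lower by €170,239.20.

Option 1 by €170,240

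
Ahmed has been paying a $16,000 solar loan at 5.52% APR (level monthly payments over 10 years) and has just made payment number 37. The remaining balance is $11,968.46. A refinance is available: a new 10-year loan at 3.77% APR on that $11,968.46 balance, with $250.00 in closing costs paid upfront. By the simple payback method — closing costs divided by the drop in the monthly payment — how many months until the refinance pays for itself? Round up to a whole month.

Current payment = 16,000 × 5.52%/12 / (1 − (1+0.0046000)^−120) = $173.80.
Refinanced payment = 11,968.46 × 0.0031417 / (1 − (1+0.0031417)^−120) = $119.87.
Monthly savings = $173.80 − $119.87 = $53.93.
Break-even = $250.00 / $53.93 = 4.64 → 5 months.

5 months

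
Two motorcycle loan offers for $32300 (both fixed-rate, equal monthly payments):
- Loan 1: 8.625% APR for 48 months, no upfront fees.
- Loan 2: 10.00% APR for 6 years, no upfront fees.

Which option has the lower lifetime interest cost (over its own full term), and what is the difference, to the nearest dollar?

Loan 1: monthly rate = 8.625%/12 = 0.0071875; payment = 32,300 × 0.0071875 / (1 − (1+0.0071875)^−48) = $798.05.
Total interest on Loan 1 = 48 × $798.05 − $32,300 = $6,006.40.
Loan 2: at 10.00% the monthly rate is 0.0083333, so the payment is 32,300 × 0.0083333 / (1 − 1.0083333^−72) = $598.38.
Total interest on Loan 2 = 72 × $598.38 − $32,300 = $10,783.36.
Loan 1 is lower by $4,776.96.

Loan 1 by $4,777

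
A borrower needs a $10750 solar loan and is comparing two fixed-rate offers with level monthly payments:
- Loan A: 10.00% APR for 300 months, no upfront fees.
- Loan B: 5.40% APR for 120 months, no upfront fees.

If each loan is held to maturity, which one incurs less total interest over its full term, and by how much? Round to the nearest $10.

Loan B by $15,370

Loan A: at 10.00% the monthly rate is 0.0083333, so the payment is 10,750 × 0.0083333 / (1 − 1.0083333^−300) = $97.69.
Total interest on Loan A = 300 × $97.69 − $10,750 = $18,557.00.
Loan B: monthly rate = 5.4%/12 = 0.0045000; payment = 10,750 × 0.0045000 / (1 − (1+0.0045000)^−120) = $116.13.
Total interest on Loan B = 120 × $116.13 − $10,750 = $3,185.60.
Loan B is lower by $15,371.40.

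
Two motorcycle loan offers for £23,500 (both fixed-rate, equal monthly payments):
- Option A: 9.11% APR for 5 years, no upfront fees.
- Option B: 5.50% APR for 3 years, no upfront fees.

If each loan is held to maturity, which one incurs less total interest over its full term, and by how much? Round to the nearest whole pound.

Option A: monthly rate = 9.11%/12 = 0.0075917; payment = 23,500 × 0.0075917 / (1 − (1+0.0075917)^−60) = £489.08.
Total interest on Option A = 60 × £489.08 − £23,500 = £5,844.80.
Option B: monthly rate = 5.5%/12 = 0.0045833; payment = 23,500 × 0.0045833 / (1 − (1+0.0045833)^−36) = £709.60.
Total interest on Option B = 36 × £709.60 − £23,500 = £2,045.60.
Option B is lower by £3,799.20.

Option B by £3,799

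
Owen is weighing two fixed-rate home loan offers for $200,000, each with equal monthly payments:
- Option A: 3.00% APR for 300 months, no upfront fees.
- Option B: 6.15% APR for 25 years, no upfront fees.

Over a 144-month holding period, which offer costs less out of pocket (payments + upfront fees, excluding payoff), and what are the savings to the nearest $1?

Option A: monthly rate = 3%/12 = 0.0025000; payment = 200,000 × 0.0025000 / (1 − (1+0.0025000)^−300) = $948.42.
Option B: at 6.15% the monthly rate is 0.0051250, so the payment is 200,000 × 0.0051250 / (1 − 1.0051250^−300) = $1,307.00.
Over 144 months: Option A costs 144 × $948.42 = $136,572.48; Option B costs 144 × $1,307.00 = $188,208.00.
Option A is cheaper by $188,208.00 − $136,572.48 = $51,635.52.

Option A by $51,636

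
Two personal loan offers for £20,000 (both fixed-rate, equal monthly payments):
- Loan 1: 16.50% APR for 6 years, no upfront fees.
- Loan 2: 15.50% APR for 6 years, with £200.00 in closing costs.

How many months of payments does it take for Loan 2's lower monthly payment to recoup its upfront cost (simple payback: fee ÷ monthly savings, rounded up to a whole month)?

19 months

Loan 1: at 16.50% the monthly rate is 0.0137500, so the payment is 20,000 × 0.0137500 / (1 − 1.0137500^−72) = £439.36.
Loan 2: at 15.50% the monthly rate is 0.0129167, so the payment is 20,000 × 0.0129167 / (1 − 1.0129167^−72) = £428.35.
Monthly savings = £439.36 − £428.35 = £11.01.
Break-even = £200.00 / £11.01 = 18.17 → 19 months.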